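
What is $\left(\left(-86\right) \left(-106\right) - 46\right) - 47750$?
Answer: $-38680$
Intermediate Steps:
$\left(\left(-86\right) \left(-106\right) - 46\right) - 47750 = \left(9116 - 46\right) - 47750 = 9070 - 47750 = -38680$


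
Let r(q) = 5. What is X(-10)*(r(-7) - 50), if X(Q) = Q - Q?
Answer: 0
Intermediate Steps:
X(Q) = 0
X(-10)*(r(-7) - 50) = 0*(5 - 50) = 0*(-45) = 0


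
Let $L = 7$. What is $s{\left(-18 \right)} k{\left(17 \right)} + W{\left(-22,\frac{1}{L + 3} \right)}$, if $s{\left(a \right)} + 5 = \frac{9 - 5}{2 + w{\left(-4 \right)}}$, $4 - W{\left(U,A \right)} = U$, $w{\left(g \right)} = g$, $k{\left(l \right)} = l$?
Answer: $-93$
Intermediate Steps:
$W{\left(U,A \right)} = 4 - U$
$s{\left(a \right)} = -7$ ($s{\left(a \right)} = -5 + \frac{9 - 5}{2 - 4} = -5 + \frac{4}{-2} = -5 + 4 \left(- \frac{1}{2}\right) = -5 - 2 = -7$)
$s{\left(-18 \right)} k{\left(17 \right)} + W{\left(-22,\frac{1}{L + 3} \right)} = \left(-7\right) 17 + \left(4 - -22\right) = -119 + \left(4 + 22\right) = -119 + 26 = -93$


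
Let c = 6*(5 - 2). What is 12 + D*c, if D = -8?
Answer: -132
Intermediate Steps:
c = 18 (c = 6*3 = 18)
12 + D*c = 12 - 8*18 = 12 - 144 = -132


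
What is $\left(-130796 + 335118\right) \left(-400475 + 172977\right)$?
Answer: $-46482846356$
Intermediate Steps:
$\left(-130796 + 335118\right) \left(-400475 + 172977\right) = 204322 \left(-227498\right) = -46482846356$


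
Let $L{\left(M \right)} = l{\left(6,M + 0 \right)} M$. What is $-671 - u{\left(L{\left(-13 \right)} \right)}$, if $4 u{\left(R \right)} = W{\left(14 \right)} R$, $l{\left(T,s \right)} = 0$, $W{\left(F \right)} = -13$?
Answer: $-671$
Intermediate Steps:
$L{\left(M \right)} = 0$ ($L{\left(M \right)} = 0 M = 0$)
$u{\left(R \right)} = - \frac{13 R}{4}$ ($u{\left(R \right)} = \frac{\left(-13\right) R}{4} = - \frac{13 R}{4}$)
$-671 - u{\left(L{\left(-13 \right)} \right)} = -671 - \left(- \frac{13}{4}\right) 0 = -671 - 0 = -671 + 0 = -671$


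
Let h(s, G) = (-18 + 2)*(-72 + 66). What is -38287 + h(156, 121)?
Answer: -38191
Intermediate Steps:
h(s, G) = 96 (h(s, G) = -16*(-6) = 96)
-38287 + h(156, 121) = -38287 + 96 = -38191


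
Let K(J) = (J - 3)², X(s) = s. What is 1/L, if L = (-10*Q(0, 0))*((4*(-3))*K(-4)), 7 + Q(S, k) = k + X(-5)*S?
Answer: -1/41160 ≈ -2.4295e-5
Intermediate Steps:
K(J) = (-3 + J)²
Q(S, k) = -7 + k - 5*S (Q(S, k) = -7 + (k - 5*S) = -7 + k - 5*S)
L = -41160 (L = (-10*(-7 + 0 - 5*0))*((4*(-3))*(-3 - 4)²) = (-10*(-7 + 0 + 0))*(-12*(-7)²) = (-10*(-7))*(-12*49) = 70*(-588) = -41160)
1/L = 1/(-41160) = -1/41160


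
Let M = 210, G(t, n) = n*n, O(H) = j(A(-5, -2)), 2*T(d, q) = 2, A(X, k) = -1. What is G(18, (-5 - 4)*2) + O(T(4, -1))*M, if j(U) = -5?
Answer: -726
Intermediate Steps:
T(d, q) = 1 (T(d, q) = (1/2)*2 = 1)
O(H) = -5
G(t, n) = n**2
G(18, (-5 - 4)*2) + O(T(4, -1))*M = ((-5 - 4)*2)**2 - 5*210 = (-9*2)**2 - 1050 = (-18)**2 - 1050 = 324 - 1050 = -726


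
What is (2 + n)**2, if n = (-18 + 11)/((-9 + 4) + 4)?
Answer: 81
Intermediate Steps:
n = 7 (n = -7/(-5 + 4) = -7/(-1) = -7*(-1) = 7)
(2 + n)**2 = (2 + 7)**2 = 9**2 = 81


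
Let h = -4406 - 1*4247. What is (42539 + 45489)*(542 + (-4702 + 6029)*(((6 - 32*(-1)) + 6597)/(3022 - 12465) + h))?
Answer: -9545160086285616/9443 ≈ -1.0108e+12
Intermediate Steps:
h = -8653 (h = -4406 - 4247 = -8653)
(42539 + 45489)*(542 + (-4702 + 6029)*(((6 - 32*(-1)) + 6597)/(3022 - 12465) + h)) = (42539 + 45489)*(542 + (-4702 + 6029)*(((6 - 32*(-1)) + 6597)/(3022 - 12465) - 8653)) = 88028*(542 + 1327*(((6 + 32) + 6597)/(-9443) - 8653)) = 88028*(542 + 1327*((38 + 6597)*(-1/9443) - 8653)) = 88028*(542 + 1327*(6635*(-1/9443) - 8653)) = 88028*(542 + 1327*(-6635/9443 - 8653)) = 88028*(542 + 1327*(-81716914/9443)) = 88028*(542 - 108438344878/9443) = 88028*(-108433226772/9443) = -9545160086285616/9443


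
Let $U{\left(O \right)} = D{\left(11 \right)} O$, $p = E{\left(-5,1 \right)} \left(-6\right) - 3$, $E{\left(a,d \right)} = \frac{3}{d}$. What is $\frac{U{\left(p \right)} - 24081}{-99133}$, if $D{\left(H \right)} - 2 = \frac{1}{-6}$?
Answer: $\frac{48239}{198266} \approx 0.2433$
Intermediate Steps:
$p = -21$ ($p = \frac{3}{1} \left(-6\right) - 3 = 3 \cdot 1 \left(-6\right) - 3 = 3 \left(-6\right) - 3 = -18 - 3 = -21$)
$D{\left(H \right)} = \frac{11}{6}$ ($D{\left(H \right)} = 2 + \frac{1}{-6} = 2 - \frac{1}{6} = \frac{11}{6}$)
$U{\left(O \right)} = \frac{11 O}{6}$
$\frac{U{\left(p \right)} - 24081}{-99133} = \frac{\frac{11}{6} \left(-21\right) - 24081}{-99133} = \left(- \frac{77}{2} - 24081\right) \left(- \frac{1}{99133}\right) = \left(- \frac{48239}{2}\right) \left(- \frac{1}{99133}\right) = \frac{48239}{198266}$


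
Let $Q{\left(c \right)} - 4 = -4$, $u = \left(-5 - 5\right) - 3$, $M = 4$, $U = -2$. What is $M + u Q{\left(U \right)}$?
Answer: $4$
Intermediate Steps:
$u = -13$ ($u = -10 - 3 = -13$)
$Q{\left(c \right)} = 0$ ($Q{\left(c \right)} = 4 - 4 = 0$)
$M + u Q{\left(U \right)} = 4 - 0 = 4 + 0 = 4$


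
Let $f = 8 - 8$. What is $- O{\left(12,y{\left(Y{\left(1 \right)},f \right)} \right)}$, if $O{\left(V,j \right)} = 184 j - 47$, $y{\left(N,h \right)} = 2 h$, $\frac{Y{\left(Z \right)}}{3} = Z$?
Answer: $47$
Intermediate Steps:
$Y{\left(Z \right)} = 3 Z$
$f = 0$ ($f = 8 - 8 = 0$)
$O{\left(V,j \right)} = -47 + 184 j$
$- O{\left(12,y{\left(Y{\left(1 \right)},f \right)} \right)} = - (-47 + 184 \cdot 2 \cdot 0) = - (-47 + 184 \cdot 0) = - (-47 + 0) = \left(-1\right) \left(-47\right) = 47$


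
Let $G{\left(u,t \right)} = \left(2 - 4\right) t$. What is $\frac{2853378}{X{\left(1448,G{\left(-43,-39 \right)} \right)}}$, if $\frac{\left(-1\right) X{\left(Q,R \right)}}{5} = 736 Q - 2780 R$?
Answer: $- \frac{1426689}{2122220} \approx -0.67226$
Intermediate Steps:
$G{\left(u,t \right)} = - 2 t$
$X{\left(Q,R \right)} = - 3680 Q + 13900 R$ ($X{\left(Q,R \right)} = - 5 \left(736 Q - 2780 R\right) = - 5 \left(- 2780 R + 736 Q\right) = - 3680 Q + 13900 R$)
$\frac{2853378}{X{\left(1448,G{\left(-43,-39 \right)} \right)}} = \frac{2853378}{\left(-3680\right) 1448 + 13900 \left(\left(-2\right) \left(-39\right)\right)} = \frac{2853378}{-5328640 + 13900 \cdot 78} = \frac{2853378}{-5328640 + 1084200} = \frac{2853378}{-4244440} = 2853378 \left(- \frac{1}{4244440}\right) = - \frac{1426689}{2122220}$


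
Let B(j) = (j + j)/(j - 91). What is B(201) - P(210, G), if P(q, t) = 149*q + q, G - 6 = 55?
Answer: -1732299/55 ≈ -31496.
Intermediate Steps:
G = 61 (G = 6 + 55 = 61)
P(q, t) = 150*q
B(j) = 2*j/(-91 + j) (B(j) = (2*j)/(-91 + j) = 2*j/(-91 + j))
B(201) - P(210, G) = 2*201/(-91 + 201) - 150*210 = 2*201/110 - 1*31500 = 2*201*(1/110) - 31500 = 201/55 - 31500 = -1732299/55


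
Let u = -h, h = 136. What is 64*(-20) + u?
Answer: -1416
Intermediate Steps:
u = -136 (u = -1*136 = -136)
64*(-20) + u = 64*(-20) - 136 = -1280 - 136 = -1416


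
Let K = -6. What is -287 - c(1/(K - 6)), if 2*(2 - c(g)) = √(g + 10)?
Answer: -289 + √357/12 ≈ -287.43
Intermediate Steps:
c(g) = 2 - √(10 + g)/2 (c(g) = 2 - √(g + 10)/2 = 2 - √(10 + g)/2)
-287 - c(1/(K - 6)) = -287 - (2 - √(10 + 1/(-6 - 6))/2) = -287 - (2 - √(10 + 1/(-12))/2) = -287 - (2 - √(10 - 1/12)/2) = -287 - (2 - √357/12) = -287 + (-2 + √357/12) = -289 + √357/12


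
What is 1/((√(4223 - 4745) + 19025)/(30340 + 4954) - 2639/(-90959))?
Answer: 5854430807336851586/3325651999367490763 - 876018928503642*I*√58/3325651999367490763 ≈ 1.7604 - 0.0020061*I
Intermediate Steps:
1/((√(4223 - 4745) + 19025)/(30340 + 4954) - 2639/(-90959)) = 1/((√(-522) + 19025)/35294 - 2639*(-1/90959)) = 1/((3*I*√58 + 19025)*(1/35294) + 2639/90959) = 1/((19025 + 3*I*√58)*(1/35294) + 2639/90959) = 1/((19025/35294 + 3*I*√58/35294) + 2639/90959) = 1/(1823635841/3210306946 + 3*I*√58/35294)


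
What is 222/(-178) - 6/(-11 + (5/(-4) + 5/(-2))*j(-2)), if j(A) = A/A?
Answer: -4413/5251 ≈ -0.84041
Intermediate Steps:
j(A) = 1
222/(-178) - 6/(-11 + (5/(-4) + 5/(-2))*j(-2)) = 222/(-178) - 6/(-11 + (5/(-4) + 5/(-2))*1) = 222*(-1/178) - 6/(-11 + (5*(-¼) + 5*(-½))*1) = -111/89 - 6/(-11 + (-5/4 - 5/2)*1) = -111/89 - 6/(-11 - 15/4*1) = -111/89 - 6/(-11 - 15/4) = -111/89 - 6/(-59/4) = -111/89 - 6*(-4/59) = -111/89 + 24/59 = -4413/5251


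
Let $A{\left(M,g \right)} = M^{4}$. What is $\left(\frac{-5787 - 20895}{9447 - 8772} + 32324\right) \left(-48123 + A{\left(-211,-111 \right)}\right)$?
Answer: $\frac{14397777946379908}{225} \approx 6.399 \cdot 10^{13}$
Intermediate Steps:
$\left(\frac{-5787 - 20895}{9447 - 8772} + 32324\right) \left(-48123 + A{\left(-211,-111 \right)}\right) = \left(\frac{-5787 - 20895}{9447 - 8772} + 32324\right) \left(-48123 + \left(-211\right)^{4}\right) = \left(- \frac{26682}{675} + 32324\right) \left(-48123 + 1982119441\right) = \left(\left(-26682\right) \frac{1}{675} + 32324\right) 1982071318 = \left(- \frac{8894}{225} + 32324\right) 1982071318 = \frac{7264006}{225} \cdot 1982071318 = \frac{14397777946379908}{225}$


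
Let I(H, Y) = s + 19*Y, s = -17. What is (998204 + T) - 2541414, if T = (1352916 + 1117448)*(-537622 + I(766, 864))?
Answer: -1287612078382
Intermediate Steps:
I(H, Y) = -17 + 19*Y
T = -1287610535172 (T = (1352916 + 1117448)*(-537622 + (-17 + 19*864)) = 2470364*(-537622 + (-17 + 16416)) = 2470364*(-537622 + 16399) = 2470364*(-521223) = -1287610535172)
(998204 + T) - 2541414 = (998204 - 1287610535172) - 2541414 = -1287609536968 - 2541414 = -1287612078382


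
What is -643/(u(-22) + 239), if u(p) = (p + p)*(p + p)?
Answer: -643/2175 ≈ -0.29563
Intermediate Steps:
u(p) = 4*p² (u(p) = (2*p)*(2*p) = 4*p²)
-643/(u(-22) + 239) = -643/(4*(-22)² + 239) = -643/(4*484 + 239) = -643/(1936 + 239) = -643/2175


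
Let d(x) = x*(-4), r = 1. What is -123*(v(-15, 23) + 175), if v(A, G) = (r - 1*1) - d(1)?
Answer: -22017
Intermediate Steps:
d(x) = -4*x
v(A, G) = 4 (v(A, G) = (1 - 1*1) - (-4) = (1 - 1) - 1*(-4) = 0 + 4 = 4)
-123*(v(-15, 23) + 175) = -123*(4 + 175) = -123*179 = -22017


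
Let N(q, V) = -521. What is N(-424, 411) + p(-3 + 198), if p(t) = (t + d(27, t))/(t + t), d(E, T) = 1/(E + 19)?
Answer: -9337769/17940 ≈ -520.50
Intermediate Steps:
d(E, T) = 1/(19 + E)
p(t) = (1/46 + t)/(2*t) (p(t) = (t + 1/(19 + 27))/(t + t) = (t + 1/46)/((2*t)) = (t + 1/46)*(1/(2*t)) = (1/46 + t)*(1/(2*t)) = (1/46 + t)/(2*t))
N(-424, 411) + p(-3 + 198) = -521 + (1 + 46*(-3 + 198))/(92*(-3 + 198)) = -521 + (1/92)*(1 + 46*195)/195 = -521 + (1/92)*(1/195)*(1 + 8970) = -521 + (1/92)*(1/195)*8971 = -521 + 8971/17940 = -9337769/17940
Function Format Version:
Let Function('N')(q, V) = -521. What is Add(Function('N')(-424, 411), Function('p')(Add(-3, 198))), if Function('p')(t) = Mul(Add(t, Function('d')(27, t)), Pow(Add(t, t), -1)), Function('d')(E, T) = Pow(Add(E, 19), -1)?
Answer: Rational(-9337769, 17940) ≈ -520.50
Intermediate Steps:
Function('d')(E, T) = Pow(Add(19, E), -1)
Function('p')(t) = Mul(Rational(1, 2), Pow(t, -1), Add(Rational(1, 46), t)) (Function('p')(t) = Mul(Add(t, Pow(Add(19, 27), -1)), Pow(Add(t, t), -1)) = Mul(Add(t, Pow(46, -1)), Pow(Mul(2, t), -1)) = Mul(Add(t, Rational(1, 46)), Mul(Rational(1, 2), Pow(t, -1))) = Mul(Add(Rational(1, 46), t), Mul(Rational(1, 2), Pow(t, -1))) = Mul(Rational(1, 2), Pow(t, -1), Add(Rational(1, 46), t)))
Add(Function('N')(-424, 411), Function('p')(Add(-3, 198))) = Add(-521, Mul(Rational(1, 92), Pow(Add(-3, 198), -1), Add(1, Mul(46, Add(-3, 198))))) = Add(-521, Mul(Rational(1, 92), Pow(195, -1), Add(1, Mul(46, 195)))) = Add(-521, Mul(Rational(1, 92), Rational(1, 195), Add(1, 8970))) = Add(-521, Mul(Rational(1, 92), Rational(1, 195), 8971)) = Add(-521, Rational(8971, 17940)) = Rational(-9337769, 17940)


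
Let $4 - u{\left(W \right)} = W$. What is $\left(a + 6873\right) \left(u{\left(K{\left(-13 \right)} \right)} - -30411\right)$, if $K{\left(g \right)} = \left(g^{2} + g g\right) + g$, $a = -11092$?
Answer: $-126949710$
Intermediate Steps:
$K{\left(g \right)} = g + 2 g^{2}$ ($K{\left(g \right)} = \left(g^{2} + g^{2}\right) + g = 2 g^{2} + g = g + 2 g^{2}$)
$u{\left(W \right)} = 4 - W$
$\left(a + 6873\right) \left(u{\left(K{\left(-13 \right)} \right)} - -30411\right) = \left(-11092 + 6873\right) \left(\left(4 - - 13 \left(1 + 2 \left(-13\right)\right)\right) - -30411\right) = - 4219 \left(\left(4 - - 13 \left(1 - 26\right)\right) + 30411\right) = - 4219 \left(\left(4 - \left(-13\right) \left(-25\right)\right) + 30411\right) = - 4219 \left(\left(4 - 325\right) + 30411\right) = - 4219 \left(-321 + 30411\right) = \left(-4219\right) 30090 = -126949710$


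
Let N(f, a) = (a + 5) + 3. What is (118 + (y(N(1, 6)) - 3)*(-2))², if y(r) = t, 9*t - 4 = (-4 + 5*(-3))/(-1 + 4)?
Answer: 11303044/729 ≈ 15505.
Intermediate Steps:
N(f, a) = 8 + a (N(f, a) = (5 + a) + 3 = 8 + a)
t = -7/27 (t = 4/9 + ((-4 + 5*(-3))/(-1 + 4))/9 = 4/9 + ((-4 - 15)/3)/9 = 4/9 + (-19*⅓)/9 = 4/9 + (⅑)*(-19/3) = 4/9 - 19/27 = -7/27 ≈ -0.25926)
y(r) = -7/27
(118 + (y(N(1, 6)) - 3)*(-2))² = (118 + (-7/27 - 3)*(-2))² = (118 - 88/27*(-2))² = (118 + 176/27)² = (3362/27)² = 11303044/729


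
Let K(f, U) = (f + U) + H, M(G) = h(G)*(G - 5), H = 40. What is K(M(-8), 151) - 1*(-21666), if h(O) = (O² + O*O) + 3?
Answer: 20154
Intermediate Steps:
h(O) = 3 + 2*O² (h(O) = (O² + O²) + 3 = 2*O² + 3 = 3 + 2*O²)
M(G) = (-5 + G)*(3 + 2*G²) (M(G) = (3 + 2*G²)*(G - 5) = (3 + 2*G²)*(-5 + G) = (-5 + G)*(3 + 2*G²))
K(f, U) = 40 + U + f (K(f, U) = (f + U) + 40 = (U + f) + 40 = 40 + U + f)
K(M(-8), 151) - 1*(-21666) = (40 + 151 + (-5 - 8)*(3 + 2*(-8)²)) - 1*(-21666) = (40 + 151 - 13*(3 + 2*64)) + 21666 = (40 + 151 - 13*(3 + 128)) + 21666 = (40 + 151 - 13*131) + 21666 = (40 + 151 - 1703) + 21666 = -1512 + 21666 = 20154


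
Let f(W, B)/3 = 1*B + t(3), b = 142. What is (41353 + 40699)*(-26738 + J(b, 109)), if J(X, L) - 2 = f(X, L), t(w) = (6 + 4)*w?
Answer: -2159526588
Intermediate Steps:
t(w) = 10*w
f(W, B) = 90 + 3*B (f(W, B) = 3*(1*B + 10*3) = 3*(B + 30) = 3*(30 + B) = 90 + 3*B)
J(X, L) = 92 + 3*L (J(X, L) = 2 + (90 + 3*L) = 92 + 3*L)
(41353 + 40699)*(-26738 + J(b, 109)) = (41353 + 40699)*(-26738 + (92 + 3*109)) = 82052*(-26738 + (92 + 327)) = 82052*(-26738 + 419) = 82052*(-26319) = -2159526588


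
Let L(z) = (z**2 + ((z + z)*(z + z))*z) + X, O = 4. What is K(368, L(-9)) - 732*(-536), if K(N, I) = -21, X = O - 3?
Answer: 392331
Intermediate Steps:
X = 1 (X = 4 - 3 = 1)
L(z) = 1 + z**2 + 4*z**3 (L(z) = (z**2 + ((z + z)*(z + z))*z) + 1 = (z**2 + ((2*z)*(2*z))*z) + 1 = (z**2 + (4*z**2)*z) + 1 = (z**2 + 4*z**3) + 1 = 1 + z**2 + 4*z**3)
K(368, L(-9)) - 732*(-536) = -21 - 732*(-536) = -21 - 1*(-392352) = -21 + 392352 = 392331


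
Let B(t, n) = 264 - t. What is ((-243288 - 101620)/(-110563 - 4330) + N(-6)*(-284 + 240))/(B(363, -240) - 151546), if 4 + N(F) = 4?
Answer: -344908/17422948985 ≈ -1.9796e-5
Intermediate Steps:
N(F) = 0 (N(F) = -4 + 4 = 0)
((-243288 - 101620)/(-110563 - 4330) + N(-6)*(-284 + 240))/(B(363, -240) - 151546) = ((-243288 - 101620)/(-110563 - 4330) + 0*(-284 + 240))/((264 - 1*363) - 151546) = (-344908/(-114893) + 0*(-44))/((264 - 363) - 151546) = (-344908*(-1/114893) + 0)/(-99 - 151546) = (344908/114893 + 0)/(-151645) = (344908/114893)*(-1/151645) = -344908/17422948985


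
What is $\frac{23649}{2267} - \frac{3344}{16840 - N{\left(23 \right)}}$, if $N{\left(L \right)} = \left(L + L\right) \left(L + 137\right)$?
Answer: $\frac{27076459}{2686395} \approx 10.079$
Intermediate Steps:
$N{\left(L \right)} = 2 L \left(137 + L\right)$
$\frac{23649}{2267} - \frac{3344}{16840 - N{\left(23 \right)}} = \frac{23649}{2267} - \frac{3344}{16840 - 2 \cdot 23 \left(137 + 23\right)} = 23649 \cdot \frac{1}{2267} - \frac{3344}{16840 - 2 \cdot 23 \cdot 160} = \frac{23649}{2267} - \frac{3344}{16840 - 7360} = \frac{23649}{2267} - \frac{3344}{9480} = \frac{23649}{2267} - \frac{418}{1185} = \frac{27076459}{2686395}$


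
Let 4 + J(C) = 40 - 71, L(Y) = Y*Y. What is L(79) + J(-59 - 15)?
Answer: 6206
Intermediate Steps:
L(Y) = Y**2
J(C) = -35 (J(C) = -4 + (40 - 71) = -4 - 31 = -35)
L(79) + J(-59 - 15) = 79**2 - 35 = 6241 - 35 = 6206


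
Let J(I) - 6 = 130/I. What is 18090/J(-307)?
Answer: 2776815/856 ≈ 3243.9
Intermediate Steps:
J(I) = 6 + 130/I
18090/J(-307) = 18090/(6 + 130/(-307)) = 18090/(6 + 130*(-1/307)) = 18090/(6 - 130/307) = 18090/(1712/307) = 18090*(307/1712) = 2776815/856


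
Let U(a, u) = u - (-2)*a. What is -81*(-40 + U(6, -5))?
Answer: 2673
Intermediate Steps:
U(a, u) = u + 2*a
-81*(-40 + U(6, -5)) = -81*(-40 + (-5 + 2*6)) = -81*(-40 + (-5 + 12)) = -81*(-40 + 7) = -81*(-33) = 2673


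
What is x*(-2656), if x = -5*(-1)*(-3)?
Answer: 39840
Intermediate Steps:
x = -15 (x = 5*(-3) = -15)
x*(-2656) = -15*(-2656) = 39840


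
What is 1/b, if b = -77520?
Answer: -1/77520 ≈ -1.2900e-5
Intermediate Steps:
1/b = 1/(-77520) = -1/77520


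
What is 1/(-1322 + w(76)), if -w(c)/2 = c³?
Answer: -1/879274 ≈ -1.1373e-6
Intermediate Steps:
w(c) = -2*c³
1/(-1322 + w(76)) = 1/(-1322 - 2*76³) = 1/(-1322 - 2*438976) = 1/(-1322 - 877952) = 1/(-879274) = -1/879274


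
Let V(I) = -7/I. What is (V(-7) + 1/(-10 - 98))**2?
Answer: 11449/11664 ≈ 0.98157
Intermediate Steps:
(V(-7) + 1/(-10 - 98))**2 = (-7/(-7) + 1/(-10 - 98))**2 = (-7*(-1/7) + 1/(-108))**2 = (1 - 1/108)**2 = (107/108)**2 = 11449/11664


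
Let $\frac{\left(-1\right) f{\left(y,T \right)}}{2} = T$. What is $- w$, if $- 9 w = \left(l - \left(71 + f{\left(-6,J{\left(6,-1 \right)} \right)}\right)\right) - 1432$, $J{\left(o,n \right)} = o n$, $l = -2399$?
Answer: $- \frac{3914}{9} \approx -434.89$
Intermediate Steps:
$J{\left(o,n \right)} = n o$
$f{\left(y,T \right)} = - 2 T$
$w = \frac{3914}{9}$ ($w = - \frac{\left(-2399 - \left(71 - 2 \left(\left(-1\right) 6\right)\right)\right) - 1432}{9} = - \frac{\left(-2399 - \left(71 - -12\right)\right) - 1432}{9} = - \frac{\left(-2399 - 83\right) - 1432}{9} = - \frac{-2482 - 1432}{9} = \left(- \frac{1}{9}\right) \left(-3914\right) = \frac{3914}{9} \approx 434.89$)
$- w = \left(-1\right) \frac{3914}{9} = - \frac{3914}{9}$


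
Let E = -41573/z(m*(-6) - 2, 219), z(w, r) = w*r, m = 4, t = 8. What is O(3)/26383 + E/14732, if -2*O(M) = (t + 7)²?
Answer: -8340130441/2213111783064 ≈ -0.0037685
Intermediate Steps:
z(w, r) = r*w
O(M) = -225/2 (O(M) = -(8 + 7)²/2 = -½*15² = -½*225 = -225/2)
E = 41573/5694 (E = -41573*1/(219*(4*(-6) - 2)) = -41573*1/(219*(-24 - 2)) = -41573/(219*(-26)) = -41573/(-5694) = -41573*(-1/5694) = 41573/5694 ≈ 7.3012)
O(3)/26383 + E/14732 = -225/2/26383 + (41573/5694)/14732 = -225/2*1/26383 + (41573/5694)*(1/14732) = -225/52766 + 41573/83884008 = -8340130441/2213111783064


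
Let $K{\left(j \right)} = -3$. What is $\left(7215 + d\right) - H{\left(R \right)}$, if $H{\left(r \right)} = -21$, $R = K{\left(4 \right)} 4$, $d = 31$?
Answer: $7267$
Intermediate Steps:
$R = -12$ ($R = \left(-3\right) 4 = -12$)
$\left(7215 + d\right) - H{\left(R \right)} = \left(7215 + 31\right) - -21 = 7246 + 21 = 7267$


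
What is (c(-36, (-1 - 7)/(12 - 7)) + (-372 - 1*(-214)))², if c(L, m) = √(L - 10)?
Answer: (158 - I*√46)² ≈ 24918.0 - 2143.2*I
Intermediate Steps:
c(L, m) = √(-10 + L)
(c(-36, (-1 - 7)/(12 - 7)) + (-372 - 1*(-214)))² = (√(-10 - 36) + (-372 - 1*(-214)))² = (√(-46) + (-372 + 214))² = (I*√46 - 158)² = (-158 + I*√46)²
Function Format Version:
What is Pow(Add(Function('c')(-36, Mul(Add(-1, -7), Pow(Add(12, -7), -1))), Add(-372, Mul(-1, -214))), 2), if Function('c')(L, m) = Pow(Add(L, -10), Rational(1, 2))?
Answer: Pow(Add(158, Mul(-1, I, Pow(46, Rational(1, 2)))), 2) ≈ Add(24918., Mul(-2143.2, I))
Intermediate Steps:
Function('c')(L, m) = Pow(Add(-10, L), Rational(1, 2))
Pow(Add(Function('c')(-36, Mul(Add(-1, -7), Pow(Add(12, -7), -1))), Add(-372, Mul(-1, -214))), 2) = Pow(Add(Pow(Add(-10, -36), Rational(1, 2)), Add(-372, Mul(-1, -214))), 2) = Pow(Add(Pow(-46, Rational(1, 2)), Add(-372, 214)), 2) = Pow(Add(Mul(I, Pow(46, Rational(1, 2))), -158), 2) = Pow(Add(-158, Mul(I, Pow(46, Rational(1, 2)))), 2)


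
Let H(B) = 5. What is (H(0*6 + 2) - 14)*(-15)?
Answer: 135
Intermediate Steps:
(H(0*6 + 2) - 14)*(-15) = (5 - 14)*(-15) = -9*(-15) = 135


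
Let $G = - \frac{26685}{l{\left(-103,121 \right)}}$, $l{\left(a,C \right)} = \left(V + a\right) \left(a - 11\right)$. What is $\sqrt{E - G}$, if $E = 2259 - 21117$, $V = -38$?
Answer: $\frac{i \sqrt{60147877478}}{1786} \approx 137.32 i$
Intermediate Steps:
$E = -18858$ ($E = 2259 - 21117 = -18858$)
$l{\left(a,C \right)} = \left(-38 + a\right) \left(-11 + a\right)$ ($l{\left(a,C \right)} = \left(-38 + a\right) \left(a - 11\right) = \left(-38 + a\right) \left(-11 + a\right)$)
$G = - \frac{2965}{1786}$ ($G = - \frac{26685}{418 + \left(-103\right)^{2} - -5047} = - \frac{26685}{418 + 10609 + 5047} = - \frac{26685}{16074} = \left(-26685\right) \frac{1}{16074} = - \frac{2965}{1786} \approx -1.6601$)
$\sqrt{E - G} = \sqrt{-18858 - - \frac{2965}{1786}} = \sqrt{-18858 + \frac{2965}{1786}} = \sqrt{- \frac{33677423}{1786}} = \frac{i \sqrt{60147877478}}{1786}$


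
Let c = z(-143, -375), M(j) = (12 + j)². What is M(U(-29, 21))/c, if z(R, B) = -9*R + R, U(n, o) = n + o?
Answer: 2/143 ≈ 0.013986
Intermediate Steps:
z(R, B) = -8*R
c = 1144 (c = -8*(-143) = 1144)
M(U(-29, 21))/c = (12 + (-29 + 21))²/1144 = (12 - 8)²*(1/1144) = 4²*(1/1144) = 16*(1/1144) = 2/143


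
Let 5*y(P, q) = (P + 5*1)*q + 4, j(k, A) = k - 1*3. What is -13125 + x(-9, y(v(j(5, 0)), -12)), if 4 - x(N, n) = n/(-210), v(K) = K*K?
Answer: -6888577/525 ≈ -13121.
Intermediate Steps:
j(k, A) = -3 + k (j(k, A) = k - 3 = -3 + k)
v(K) = K²
y(P, q) = ⅘ + q*(5 + P)/5 (y(P, q) = ((P + 5*1)*q + 4)/5 = ((P + 5)*q + 4)/5 = ((5 + P)*q + 4)/5 = (q*(5 + P) + 4)/5 = (4 + q*(5 + P))/5 = ⅘ + q*(5 + P)/5)
x(N, n) = 4 + n/210 (x(N, n) = 4 - n/(-210) = 4 - n*(-1)/210 = 4 - (-1)*n/210 = 4 + n/210)
-13125 + x(-9, y(v(j(5, 0)), -12)) = -13125 + (4 + (⅘ - 12 + (⅕)*(-3 + 5)²*(-12))/210) = -13125 + (4 + (⅘ - 12 + (⅕)*2²*(-12))/210) = -13125 + (4 + (⅘ - 12 + (⅕)*4*(-12))/210) = -13125 + (4 + (⅘ - 12 - 48/5)/210) = -13125 + (4 + (1/210)*(-104/5)) = -13125 + (4 - 52/525) = -13125 + 2048/525 = -6888577/525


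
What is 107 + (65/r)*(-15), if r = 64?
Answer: 5873/64 ≈ 91.766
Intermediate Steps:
107 + (65/r)*(-15) = 107 + (65/64)*(-15) = 107 - 975/64 = 5873/64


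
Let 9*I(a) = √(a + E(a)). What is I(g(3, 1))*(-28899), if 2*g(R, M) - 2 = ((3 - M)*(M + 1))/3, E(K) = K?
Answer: -3211*√30/3 ≈ -5862.5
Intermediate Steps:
g(R, M) = 1 + (1 + M)*(3 - M)/6 (g(R, M) = 1 + (((3 - M)*(M + 1))/3)/2 = 1 + (((3 - M)*(1 + M))*(⅓))/2 = 1 + (((1 + M)*(3 - M))*(⅓))/2 = 1 + ((1 + M)*(3 - M)/3)/2 = 1 + (1 + M)*(3 - M)/6)
I(a) = √2*√a/9 (I(a) = √(a + a)/9 = √(2*a)/9 = (√2*√a)/9 = √2*√a/9)
I(g(3, 1))*(-28899) = (√2*√(3/2 - ⅙*1² + (⅓)*1)/9)*(-28899) = (√2*√(3/2 - ⅙*1 + ⅓)/9)*(-28899) = (√2*√(3/2 - ⅙ + ⅓)/9)*(-28899) = (√2*√(5/3)/9)*(-28899) = (√2*(√15/3)/9)*(-28899) = (√30/27)*(-28899) = -3211*√30/3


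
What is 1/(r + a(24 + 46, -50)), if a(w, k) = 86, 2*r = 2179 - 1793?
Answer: 1/279 ≈ 0.0035842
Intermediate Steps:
r = 193 (r = (2179 - 1793)/2 = (1/2)*386 = 193)
1/(r + a(24 + 46, -50)) = 1/(193 + 86) = 1/279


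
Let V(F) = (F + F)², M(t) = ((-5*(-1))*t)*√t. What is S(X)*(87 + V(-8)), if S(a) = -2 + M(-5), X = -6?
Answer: -686 - 8575*I*√5 ≈ -686.0 - 19174.0*I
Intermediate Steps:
M(t) = 5*t^(3/2) (M(t) = (5*t)*√t = 5*t^(3/2))
S(a) = -2 - 25*I*√5 (S(a) = -2 + 5*(-5)^(3/2) = -2 + 5*(-5*I*√5) = -2 - 25*I*√5)
V(F) = 4*F² (V(F) = (2*F)² = 4*F²)
S(X)*(87 + V(-8)) = (-2 - 25*I*√5)*(87 + 4*(-8)²) = (-2 - 25*I*√5)*(87 + 4*64) = (-2 - 25*I*√5)*(87 + 256) = (-2 - 25*I*√5)*343 = -686 - 8575*I*√5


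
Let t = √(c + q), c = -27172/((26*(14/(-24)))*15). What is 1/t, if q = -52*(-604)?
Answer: √1631741930/7172492 ≈ 0.0056319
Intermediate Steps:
c = 54344/455 (c = -27172/((26*(14*(-1/24)))*15) = -27172/((26*(-7/12))*15) = -27172/((-91/6*15)) = -27172/(-455/2) = -27172*(-2/455) = 54344/455 ≈ 119.44)
q = 31408
t = 2*√1631741930/455 (t = √(54344/455 + 31408) = √(14344984/455) = 2*√1631741930/455 ≈ 177.56)
1/t = 1/(2*√1631741930/455) = √1631741930/7172492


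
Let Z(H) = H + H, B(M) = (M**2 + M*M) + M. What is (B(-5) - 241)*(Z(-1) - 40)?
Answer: 8232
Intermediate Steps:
B(M) = M + 2*M**2 (B(M) = (M**2 + M**2) + M = 2*M**2 + M = M + 2*M**2)
Z(H) = 2*H
(B(-5) - 241)*(Z(-1) - 40) = (-5*(1 + 2*(-5)) - 241)*(2*(-1) - 40) = (-5*(1 - 10) - 241)*(-2 - 40) = (-5*(-9) - 241)*(-42) = (45 - 241)*(-42) = -196*(-42) = 8232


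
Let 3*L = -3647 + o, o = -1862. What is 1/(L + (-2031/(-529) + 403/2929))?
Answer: -4648323/8517384511 ≈ -0.00054575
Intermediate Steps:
L = -5509/3 (L = (-3647 - 1862)/3 = (⅓)*(-5509) = -5509/3 ≈ -1836.3)
1/(L + (-2031/(-529) + 403/2929)) = 1/(-5509/3 + (-2031/(-529) + 403/2929)) = 1/(-5509/3 + (-2031*(-1/529) + 403*(1/2929))) = 1/(-5509/3 + (2031/529 + 403/2929)) = 1/(-5509/3 + 6161986/1549441) = 1/(-8517384511/4648323) = -4648323/8517384511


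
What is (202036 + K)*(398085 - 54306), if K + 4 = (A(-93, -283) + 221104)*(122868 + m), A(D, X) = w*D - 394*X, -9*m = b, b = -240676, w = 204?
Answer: 48393338465278240/3 ≈ 1.6131e+16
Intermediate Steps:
m = 240676/9 (m = -⅑*(-240676) = 240676/9 ≈ 26742.)
A(D, X) = -394*X + 204*D (A(D, X) = 204*D - 394*X = -394*X + 204*D)
K = 422304417356/9 (K = -4 + ((-394*(-283) + 204*(-93)) + 221104)*(122868 + 240676/9) = -4 + ((111502 - 18972) + 221104)*(1346488/9) = -4 + (92530 + 221104)*(1346488/9) = -4 + 313634*(1346488/9) = -4 + 422304417392/9 = 422304417356/9 ≈ 4.6923e+10)
(202036 + K)*(398085 - 54306) = (202036 + 422304417356/9)*(398085 - 54306) = (422306235680/9)*343779 = 48393338465278240/3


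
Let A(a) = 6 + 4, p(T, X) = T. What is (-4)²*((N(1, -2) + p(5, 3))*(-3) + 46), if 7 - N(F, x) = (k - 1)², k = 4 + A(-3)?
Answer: 8272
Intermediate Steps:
A(a) = 10
k = 14 (k = 4 + 10 = 14)
N(F, x) = -162 (N(F, x) = 7 - (14 - 1)² = 7 - 1*13² = 7 - 1*169 = 7 - 169 = -162)
(-4)²*((N(1, -2) + p(5, 3))*(-3) + 46) = (-4)²*((-162 + 5)*(-3) + 46) = 16*(-157*(-3) + 46) = 16*(471 + 46) = 16*517 = 8272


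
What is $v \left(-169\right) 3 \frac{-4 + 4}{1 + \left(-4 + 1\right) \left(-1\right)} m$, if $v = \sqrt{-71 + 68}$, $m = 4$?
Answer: $0$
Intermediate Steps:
$v = i \sqrt{3}$ ($v = \sqrt{-3} = i \sqrt{3} \approx 1.732 i$)
$v \left(-169\right) 3 \frac{-4 + 4}{1 + \left(-4 + 1\right) \left(-1\right)} m = i \sqrt{3} \left(-169\right) 3 \frac{-4 + 4}{1 + \left(-4 + 1\right) \left(-1\right)} 4 = - 169 i \sqrt{3} \cdot 3 \frac{0}{1 - -3} \cdot 4 = - 169 i \sqrt{3} \cdot 3 \frac{0}{1 + 3} \cdot 4 = - 169 i \sqrt{3} \cdot 3 \cdot \frac{0}{4} \cdot 4 = - 169 i \sqrt{3} \cdot 3 \cdot 0 \cdot \frac{1}{4} \cdot 4 = - 169 i \sqrt{3} \cdot 3 \cdot 0 \cdot 4 = - 169 i \sqrt{3} \cdot 0 \cdot 4 = - 169 i \sqrt{3} \cdot 0 = 0$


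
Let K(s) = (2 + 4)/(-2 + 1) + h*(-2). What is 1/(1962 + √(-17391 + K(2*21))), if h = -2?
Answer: 1962/3866837 - I*√17393/3866837 ≈ 0.00050739 - 3.4106e-5*I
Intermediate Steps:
K(s) = -2 (K(s) = (2 + 4)/(-2 + 1) - 2*(-2) = 6/(-1) + 4 = 6*(-1) + 4 = -6 + 4 = -2)
1/(1962 + √(-17391 + K(2*21))) = 1/(1962 + √(-17391 - 2)) = 1/(1962 + √(-17393)) = 1/(1962 + I*√17393)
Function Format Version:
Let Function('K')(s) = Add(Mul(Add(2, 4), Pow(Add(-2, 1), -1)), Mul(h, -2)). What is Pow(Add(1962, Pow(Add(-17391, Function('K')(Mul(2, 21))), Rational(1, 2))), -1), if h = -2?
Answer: Add(Rational(1962, 3866837), Mul(Rational(-1, 3866837), I, Pow(17393, Rational(1, 2)))) ≈ Add(0.00050739, Mul(-3.4106e-5, I))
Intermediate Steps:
Function('K')(s) = -2 (Function('K')(s) = Add(Mul(Add(2, 4), Pow(Add(-2, 1), -1)), Mul(-2, -2)) = Add(Mul(6, Pow(-1, -1)), 4) = Add(Mul(6, -1), 4) = Add(-6, 4) = -2)
Pow(Add(1962, Pow(Add(-17391, Function('K')(Mul(2, 21))), Rational(1, 2))), -1) = Pow(Add(1962, Pow(Add(-17391, -2), Rational(1, 2))), -1) = Pow(Add(1962, Pow(-17393, Rational(1, 2))), -1) = Pow(Add(1962, Mul(I, Pow(17393, Rational(1, 2)))), -1)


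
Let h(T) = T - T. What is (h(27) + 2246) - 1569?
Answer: 677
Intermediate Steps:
h(T) = 0
(h(27) + 2246) - 1569 = (0 + 2246) - 1569 = 2246 - 1569 = 677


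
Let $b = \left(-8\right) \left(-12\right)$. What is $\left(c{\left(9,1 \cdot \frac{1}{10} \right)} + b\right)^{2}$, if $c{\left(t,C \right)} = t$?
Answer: $11025$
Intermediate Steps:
$b = 96$
$\left(c{\left(9,1 \cdot \frac{1}{10} \right)} + b\right)^{2} = \left(9 + 96\right)^{2} = 105^{2} = 11025$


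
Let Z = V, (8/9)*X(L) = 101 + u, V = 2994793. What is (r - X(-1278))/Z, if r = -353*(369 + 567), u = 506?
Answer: -2648727/23958344 ≈ -0.11056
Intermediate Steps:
r = -330408 (r = -353*936 = -330408)
X(L) = 5463/8 (X(L) = 9*(101 + 506)/8 = (9/8)*607 = 5463/8)
Z = 2994793
(r - X(-1278))/Z = (-330408 - 1*5463/8)/2994793 = (-330408 - 5463/8)*(1/2994793) = -2648727/8*1/2994793 = -2648727/23958344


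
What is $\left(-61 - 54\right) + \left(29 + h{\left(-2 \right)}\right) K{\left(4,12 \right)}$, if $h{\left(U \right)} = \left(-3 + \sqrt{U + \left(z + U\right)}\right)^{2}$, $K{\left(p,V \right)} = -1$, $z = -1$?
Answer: $-148 + 6 i \sqrt{5} \approx -148.0 + 13.416 i$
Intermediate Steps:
$h{\left(U \right)} = \left(-3 + \sqrt{-1 + 2 U}\right)^{2}$ ($h{\left(U \right)} = \left(-3 + \sqrt{U + \left(-1 + U\right)}\right)^{2} = \left(-3 + \sqrt{-1 + 2 U}\right)^{2}$)
$\left(-61 - 54\right) + \left(29 + h{\left(-2 \right)}\right) K{\left(4,12 \right)} = \left(-61 - 54\right) + \left(29 + \left(-3 + \sqrt{-1 + 2 \left(-2\right)}\right)^{2}\right) \left(-1\right) = \left(-61 - 54\right) + \left(29 + \left(-3 + \sqrt{-1 - 4}\right)^{2}\right) \left(-1\right) = -115 + \left(29 + \left(-3 + \sqrt{-5}\right)^{2}\right) \left(-1\right) = -115 + \left(29 + \left(-3 + i \sqrt{5}\right)^{2}\right) \left(-1\right) = -115 - \left(29 + \left(-3 + i \sqrt{5}\right)^{2}\right) = -144 - \left(-3 + i \sqrt{5}\right)^{2}$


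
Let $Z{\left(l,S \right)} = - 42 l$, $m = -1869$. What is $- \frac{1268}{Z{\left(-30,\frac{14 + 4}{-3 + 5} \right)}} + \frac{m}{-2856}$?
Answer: $- \frac{15077}{42840} \approx -0.35194$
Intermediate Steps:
$- \frac{1268}{Z{\left(-30,\frac{14 + 4}{-3 + 5} \right)}} + \frac{m}{-2856} = - \frac{1268}{\left(-42\right) \left(-30\right)} - \frac{1869}{-2856} = - \frac{1268}{1260} - - \frac{89}{136} = \left(-1268\right) \frac{1}{1260} + \frac{89}{136} = - \frac{317}{315} + \frac{89}{136} = - \frac{15077}{42840}$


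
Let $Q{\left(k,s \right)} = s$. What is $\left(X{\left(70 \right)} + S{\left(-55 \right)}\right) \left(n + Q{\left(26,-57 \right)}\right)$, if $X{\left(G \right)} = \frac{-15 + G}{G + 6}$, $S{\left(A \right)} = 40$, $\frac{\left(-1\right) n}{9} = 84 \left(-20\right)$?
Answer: $\frac{46619985}{76} \approx 6.1342 \cdot 10^{5}$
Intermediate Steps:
$n = 15120$ ($n = - 9 \cdot 84 \left(-20\right) = \left(-9\right) \left(-1680\right) = 15120$)
$X{\left(G \right)} = \frac{-15 + G}{6 + G}$
$\left(X{\left(70 \right)} + S{\left(-55 \right)}\right) \left(n + Q{\left(26,-57 \right)}\right) = \left(\frac{-15 + 70}{6 + 70} + 40\right) \left(15120 - 57\right) = \left(\frac{1}{76} \cdot 55 + 40\right) 15063 = \left(\frac{55}{76} + 40\right) 15063 = \frac{3095}{76} \cdot 15063 = \frac{46619985}{76}$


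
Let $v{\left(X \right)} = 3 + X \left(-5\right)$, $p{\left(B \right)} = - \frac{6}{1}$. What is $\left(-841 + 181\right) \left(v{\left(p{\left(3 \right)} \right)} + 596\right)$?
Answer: $-415140$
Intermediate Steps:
$p{\left(B \right)} = -6$ ($p{\left(B \right)} = \left(-6\right) 1 = -6$)
$v{\left(X \right)} = 3 - 5 X$
$\left(-841 + 181\right) \left(v{\left(p{\left(3 \right)} \right)} + 596\right) = \left(-841 + 181\right) \left(\left(3 - -30\right) + 596\right) = - 660 \left(\left(3 + 30\right) + 596\right) = - 660 \left(33 + 596\right) = \left(-660\right) 629 = -415140$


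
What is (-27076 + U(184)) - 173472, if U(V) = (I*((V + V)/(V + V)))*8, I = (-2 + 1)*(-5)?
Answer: -200508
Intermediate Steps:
I = 5 (I = -1*(-5) = 5)
U(V) = 40 (U(V) = (5*((V + V)/(V + V)))*8 = (5*((2*V)/((2*V))))*8 = (5*((2*V)*(1/(2*V))))*8 = (5*1)*8 = 5*8 = 40)
(-27076 + U(184)) - 173472 = (-27076 + 40) - 173472 = -27036 - 173472 = -200508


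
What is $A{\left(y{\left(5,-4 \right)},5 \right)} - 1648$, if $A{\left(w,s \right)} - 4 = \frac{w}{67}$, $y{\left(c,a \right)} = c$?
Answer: $- \frac{110143}{67} \approx -1643.9$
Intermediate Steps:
$A{\left(w,s \right)} = 4 + \frac{w}{67}$
$A{\left(y{\left(5,-4 \right)},5 \right)} - 1648 = \left(4 + \frac{1}{67} \cdot 5\right) - 1648 = \left(4 + \frac{5}{67}\right) - 1648 = \frac{273}{67} - 1648 = - \frac{110143}{67}$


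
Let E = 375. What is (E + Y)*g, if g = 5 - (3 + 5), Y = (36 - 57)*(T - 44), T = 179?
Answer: 7380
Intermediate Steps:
Y = -2835 (Y = (36 - 57)*(179 - 44) = -21*135 = -2835)
g = -3 (g = 5 - 1*8 = 5 - 8 = -3)
(E + Y)*g = (375 - 2835)*(-3) = -2460*(-3) = 7380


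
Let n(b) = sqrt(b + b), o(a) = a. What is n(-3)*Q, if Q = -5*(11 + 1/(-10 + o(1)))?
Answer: -490*I*sqrt(6)/9 ≈ -133.36*I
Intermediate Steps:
n(b) = sqrt(2)*sqrt(b) (n(b) = sqrt(2*b) = sqrt(2)*sqrt(b))
Q = -490/9 (Q = -5*(11 + 1/(-10 + 1)) = -5*(11 + 1/(-9)) = -5*(11 - 1/9) = -5*98/9 = -490/9 ≈ -54.444)
n(-3)*Q = (sqrt(2)*sqrt(-3))*(-490/9) = (sqrt(2)*(I*sqrt(3)))*(-490/9) = (I*sqrt(6))*(-490/9) = -490*I*sqrt(6)/9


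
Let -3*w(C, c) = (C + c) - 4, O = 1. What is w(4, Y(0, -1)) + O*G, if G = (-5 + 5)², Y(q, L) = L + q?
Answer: ⅓ ≈ 0.33333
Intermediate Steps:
w(C, c) = 4/3 - C/3 - c/3 (w(C, c) = -((C + c) - 4)/3 = -(-4 + C + c)/3 = 4/3 - C/3 - c/3)
G = 0 (G = 0² = 0)
w(4, Y(0, -1)) + O*G = (4/3 - ⅓*4 - (-1 + 0)/3) + 1*0 = (4/3 - 4/3 - ⅓*(-1)) + 0 = (4/3 - 4/3 + ⅓) + 0 = ⅓ + 0 = ⅓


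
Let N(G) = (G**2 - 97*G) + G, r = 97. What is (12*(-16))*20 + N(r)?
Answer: -3743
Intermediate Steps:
N(G) = G**2 - 96*G
(12*(-16))*20 + N(r) = (12*(-16))*20 + 97*(-96 + 97) = -192*20 + 97*1 = -3840 + 97 = -3743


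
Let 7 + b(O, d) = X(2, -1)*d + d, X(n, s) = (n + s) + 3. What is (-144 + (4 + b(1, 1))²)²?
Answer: 19600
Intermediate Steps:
X(n, s) = 3 + n + s
b(O, d) = -7 + 5*d (b(O, d) = -7 + ((3 + 2 - 1)*d + d) = -7 + (4*d + d) = -7 + 5*d)
(-144 + (4 + b(1, 1))²)² = (-144 + (4 + (-7 + 5*1))²)² = (-144 + (4 + (-7 + 5))²)² = (-144 + (4 - 2)²)² = (-144 + 2²)² = (-144 + 4)² = (-140)² = 19600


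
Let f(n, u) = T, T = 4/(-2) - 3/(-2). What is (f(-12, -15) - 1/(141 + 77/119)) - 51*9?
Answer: -1106493/2408 ≈ -459.51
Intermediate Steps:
T = -1/2 (T = 4*(-1/2) - 3*(-1/2) = -2 + 3/2 = -1/2 ≈ -0.50000)
f(n, u) = -1/2
(f(-12, -15) - 1/(141 + 77/119)) - 51*9 = (-1/2 - 1/(141 + 77/119)) - 51*9 = (-1/2 - 1/(141 + 77*(1/119))) - 1*459 = (-1/2 - 1/(141 + 11/17)) - 459 = (-1/2 - 1/2408/17) - 459 = (-1/2 - 1*17/2408) - 459 = (-1/2 - 17/2408) - 459 = -1221/2408 - 459 = -1106493/2408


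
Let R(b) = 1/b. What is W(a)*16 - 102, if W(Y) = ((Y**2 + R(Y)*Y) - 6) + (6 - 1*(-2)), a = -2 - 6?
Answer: 970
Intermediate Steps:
a = -8
W(Y) = 3 + Y**2 (W(Y) = ((Y**2 + Y/Y) - 6) + (6 - 1*(-2)) = ((Y**2 + 1) - 6) + (6 + 2) = ((1 + Y**2) - 6) + 8 = (-5 + Y**2) + 8 = 3 + Y**2)
W(a)*16 - 102 = (3 + (-8)**2)*16 - 102 = (3 + 64)*16 - 102 = 67*16 - 102 = 1072 - 102 = 970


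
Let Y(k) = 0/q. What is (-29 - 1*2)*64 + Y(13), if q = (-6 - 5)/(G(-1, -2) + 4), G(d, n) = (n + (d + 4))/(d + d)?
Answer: -1984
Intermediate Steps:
G(d, n) = (4 + d + n)/(2*d) (G(d, n) = (n + (4 + d))/((2*d)) = (4 + d + n)*(1/(2*d)) = (4 + d + n)/(2*d))
q = -22/7 (q = (-6 - 5)/((½)*(4 - 1 - 2)/(-1) + 4) = -11/((½)*(-1)*1 + 4) = -11/(-½ + 4) = -11/7/2 = -11*2/7 = -22/7 ≈ -3.1429)
Y(k) = 0 (Y(k) = 0/(-22/7) = 0*(-7/22) = 0)
(-29 - 1*2)*64 + Y(13) = (-29 - 1*2)*64 + 0 = (-29 - 2)*64 + 0 = -31*64 + 0 = -1984 + 0 = -1984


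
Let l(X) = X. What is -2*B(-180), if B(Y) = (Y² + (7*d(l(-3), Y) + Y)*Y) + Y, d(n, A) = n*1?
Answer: -136800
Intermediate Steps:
d(n, A) = n
B(Y) = Y + Y² + Y*(-21 + Y) (B(Y) = (Y² + (7*(-3) + Y)*Y) + Y = (Y² + (-21 + Y)*Y) + Y = (Y² + Y*(-21 + Y)) + Y = Y + Y² + Y*(-21 + Y))
-2*B(-180) = -4*(-180)*(-10 - 180) = -4*(-180)*(-190) = -2*68400 = -136800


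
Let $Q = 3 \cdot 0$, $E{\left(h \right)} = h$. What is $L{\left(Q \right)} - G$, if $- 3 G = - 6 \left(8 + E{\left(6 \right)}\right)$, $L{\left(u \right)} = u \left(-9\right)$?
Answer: $-28$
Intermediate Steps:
$Q = 0$
$L{\left(u \right)} = - 9 u$
$G = 28$ ($G = - \frac{\left(-6\right) \left(8 + 6\right)}{3} = - \frac{\left(-6\right) 14}{3} = \left(- \frac{1}{3}\right) \left(-84\right) = 28$)
$L{\left(Q \right)} - G = \left(-9\right) 0 - 28 = 0 - 28 = -28$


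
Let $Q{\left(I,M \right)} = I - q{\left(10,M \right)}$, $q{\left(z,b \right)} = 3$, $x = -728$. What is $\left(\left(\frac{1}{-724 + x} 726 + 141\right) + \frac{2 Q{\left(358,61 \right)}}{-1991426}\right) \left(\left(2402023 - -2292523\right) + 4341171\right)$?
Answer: $\frac{2528145212264031}{1991426} \approx 1.2695 \cdot 10^{9}$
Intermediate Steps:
$Q{\left(I,M \right)} = -3 + I$ ($Q{\left(I,M \right)} = I - 3 = -3 + I$)
$\left(\left(\frac{1}{-724 + x} 726 + 141\right) + \frac{2 Q{\left(358,61 \right)}}{-1991426}\right) \left(\left(2402023 - -2292523\right) + 4341171\right) = \left(\left(\frac{1}{-724 - 728} \cdot 726 + 141\right) + \frac{2 \left(-3 + 358\right)}{-1991426}\right) \left(\left(2402023 - -2292523\right) + 4341171\right) = \left(\left(\frac{1}{-1452} \cdot 726 + 141\right) + 2 \cdot 355 \left(- \frac{1}{1991426}\right)\right) \left(\left(2402023 + 2292523\right) + 4341171\right) = \left(\left(\left(- \frac{1}{1452}\right) 726 + 141\right) + 710 \left(- \frac{1}{1991426}\right)\right) \left(4694546 + 4341171\right) = \left(\left(- \frac{1}{2} + 141\right) - \frac{355}{995713}\right) 9035717 = \left(\frac{281}{2} - \frac{355}{995713}\right) 9035717 = \frac{279794643}{1991426} \cdot 9035717 = \frac{2528145212264031}{1991426}$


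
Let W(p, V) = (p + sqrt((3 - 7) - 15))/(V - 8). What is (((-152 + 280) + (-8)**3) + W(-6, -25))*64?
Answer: -270208/11 - 64*I*sqrt(19)/33 ≈ -24564.0 - 8.4536*I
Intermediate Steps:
W(p, V) = (p + I*sqrt(19))/(-8 + V) (W(p, V) = (p + sqrt(-4 - 15))/(-8 + V) = (p + sqrt(-19))/(-8 + V) = (p + I*sqrt(19))/(-8 + V))
(((-152 + 280) + (-8)**3) + W(-6, -25))*64 = (((-152 + 280) + (-8)**3) + (-6 + I*sqrt(19))/(-8 - 25))*64 = ((128 - 512) + (-6 + I*sqrt(19))/(-33))*64 = (-384 - (-6 + I*sqrt(19))/33)*64 = (-384 + (2/11 - I*sqrt(19)/33))*64 = (-4222/11 - I*sqrt(19)/33)*64 = -270208/11 - 64*I*sqrt(19)/33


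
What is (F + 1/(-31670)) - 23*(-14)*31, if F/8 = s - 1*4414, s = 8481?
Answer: 1346545059/31670 ≈ 42518.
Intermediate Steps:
F = 32536 (F = 8*(8481 - 1*4414) = 8*(8481 - 4414) = 8*4067 = 32536)
(F + 1/(-31670)) - 23*(-14)*31 = (32536 + 1/(-31670)) - 23*(-14)*31 = (32536 - 1/31670) + 322*31 = 1030415119/31670 + 9982 = 1346545059/31670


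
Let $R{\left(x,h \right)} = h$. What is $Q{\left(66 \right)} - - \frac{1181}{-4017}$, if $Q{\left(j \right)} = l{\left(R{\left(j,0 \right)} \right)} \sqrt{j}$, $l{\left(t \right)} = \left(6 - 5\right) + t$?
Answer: $- \frac{1181}{4017} + \sqrt{66} \approx 7.83$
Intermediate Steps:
$l{\left(t \right)} = 1 + t$
$Q{\left(j \right)} = \sqrt{j}$ ($Q{\left(j \right)} = \left(1 + 0\right) \sqrt{j} = 1 \sqrt{j} = \sqrt{j}$)
$Q{\left(66 \right)} - - \frac{1181}{-4017} = \sqrt{66} - - \frac{1181}{-4017} = \sqrt{66} - \left(-1181\right) \left(- \frac{1}{4017}\right) = \sqrt{66} - \frac{1181}{4017} = - \frac{1181}{4017} + \sqrt{66}$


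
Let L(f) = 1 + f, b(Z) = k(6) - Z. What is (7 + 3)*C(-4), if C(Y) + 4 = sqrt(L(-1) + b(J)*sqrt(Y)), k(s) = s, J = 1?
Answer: -40 + 10*sqrt(10)*sqrt(I) ≈ -17.639 + 22.361*I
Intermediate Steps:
b(Z) = 6 - Z
C(Y) = -4 + sqrt(5)*Y**(1/4) (C(Y) = -4 + sqrt((1 - 1) + (6 - 1*1)*sqrt(Y)) = -4 + sqrt(0 + (6 - 1)*sqrt(Y)) = -4 + sqrt(0 + 5*sqrt(Y)) = -4 + sqrt(5*sqrt(Y)) = -4 + sqrt(5)*Y**(1/4))
(7 + 3)*C(-4) = (7 + 3)*(-4 + sqrt(5)*(-4)**(1/4)) = 10*(-4 + sqrt(5)*((-1)**(1/4)*sqrt(2))) = 10*(-4 + (-1)**(1/4)*sqrt(10)) = -40 + 10*(-1)**(1/4)*sqrt(10)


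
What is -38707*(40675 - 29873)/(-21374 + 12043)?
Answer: 418113014/9331 ≈ 44809.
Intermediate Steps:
-38707*(40675 - 29873)/(-21374 + 12043) = -38707/((-9331/10802)) = -38707/((-9331*1/10802)) = -38707/(-9331/10802) = -38707*(-10802/9331) = 418113014/9331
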